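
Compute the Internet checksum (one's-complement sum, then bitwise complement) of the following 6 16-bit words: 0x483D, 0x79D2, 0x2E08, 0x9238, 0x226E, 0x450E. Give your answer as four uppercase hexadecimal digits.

One's-complement addition (fold any carry out of bit 15 back into bit 0):
  0x483D + 0x79D2 = 0x0C20F
  0xC20F + 0x2E08 = 0x0F017
  0xF017 + 0x9238 = 0x1824F → wrap carry → 0x8250
  0x8250 + 0x226E = 0x0A4BE
  0xA4BE + 0x450E = 0x0E9CC
One's-complement sum = 0xE9CC.
Checksum = ~0xE9CC & 0xFFFF = 0x1633.

1633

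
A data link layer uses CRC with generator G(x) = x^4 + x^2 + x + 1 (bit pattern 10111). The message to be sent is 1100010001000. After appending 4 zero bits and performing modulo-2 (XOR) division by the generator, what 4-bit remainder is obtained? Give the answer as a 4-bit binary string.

0000

Append 4 zeros: 11000100010000000. Divide by 10111 (XOR where the leading bit is 1):
  pos 0: 11000 XOR 10111 = 01111
  pos 1: 11111 XOR 10111 = 01000
  pos 2: 10000 XOR 10111 = 00111
  pos 4: 11100 XOR 10111 = 01011
  pos 5: 10111 XOR 10111 = 00000
Remainder (last 4 bits) = 0000. This is the CRC / FCS.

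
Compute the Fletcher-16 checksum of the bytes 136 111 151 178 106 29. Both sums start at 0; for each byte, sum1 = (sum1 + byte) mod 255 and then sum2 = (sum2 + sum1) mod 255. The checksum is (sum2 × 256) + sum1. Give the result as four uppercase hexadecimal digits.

Running sums (mod 255):
  after byte 0 (136): sum1=136, sum2=136
  after byte 1 (111): sum1=247, sum2=128
  after byte 2 (151): sum1=143, sum2=16
  after byte 3 (178): sum1=66, sum2=82
  after byte 4 (106): sum1=172, sum2=254
  after byte 5 (29): sum1=201, sum2=200
Checksum = sum2·256 + sum1 = 200·256 + 201 = 51401 = 0xC8C9.

C8C9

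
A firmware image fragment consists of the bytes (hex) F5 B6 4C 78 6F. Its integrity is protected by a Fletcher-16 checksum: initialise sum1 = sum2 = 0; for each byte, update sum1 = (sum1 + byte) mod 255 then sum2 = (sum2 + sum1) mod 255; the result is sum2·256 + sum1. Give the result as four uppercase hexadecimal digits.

EDE0

Running sums (mod 255):
  after byte 0 (F5): sum1=245, sum2=245
  after byte 1 (B6): sum1=172, sum2=162
  after byte 2 (4C): sum1=248, sum2=155
  after byte 3 (78): sum1=113, sum2=13
  after byte 4 (6F): sum1=224, sum2=237
Checksum = sum2·256 + sum1 = 237·256 + 224 = 60896 = 0xEDE0.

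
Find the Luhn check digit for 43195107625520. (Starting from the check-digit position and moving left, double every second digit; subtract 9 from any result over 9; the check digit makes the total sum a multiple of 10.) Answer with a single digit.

0

Partial digits right→left: 0 2 5 5 2 6 7 0 1 5 9 1 3 4
Double every second digit counting from the check-digit position (so the 1st, 3rd, 5th, ... of the partial from the right).
  doubled (with −9 where >9): 0 1 4 5 2 9 6 → sum 27
  kept as-is: 2 5 6 0 5 1 4 → sum 23
Total = 27 + 23 = 50.
Check digit = (10 − (50 mod 10)) mod 10 = 0.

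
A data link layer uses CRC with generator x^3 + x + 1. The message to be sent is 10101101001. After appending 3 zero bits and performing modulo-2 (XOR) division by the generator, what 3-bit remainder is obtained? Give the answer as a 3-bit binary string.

Append 3 zeros: 10101101001000. Divide by 1011 (XOR where the leading bit is 1):
  pos 0: 1010 XOR 1011 = 0001
  pos 3: 1110 XOR 1011 = 0101
  pos 4: 1011 XOR 1011 = 0000
  pos 10: 1000 XOR 1011 = 0011
Remainder (last 3 bits) = 011. This is the CRC / FCS.

011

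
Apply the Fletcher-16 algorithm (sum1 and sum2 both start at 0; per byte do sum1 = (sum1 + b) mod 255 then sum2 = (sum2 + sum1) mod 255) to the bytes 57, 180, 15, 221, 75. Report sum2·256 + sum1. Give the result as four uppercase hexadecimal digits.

Running sums (mod 255):
  after byte 0 (57): sum1=57, sum2=57
  after byte 1 (180): sum1=237, sum2=39
  after byte 2 (15): sum1=252, sum2=36
  after byte 3 (221): sum1=218, sum2=254
  after byte 4 (75): sum1=38, sum2=37
Checksum = sum2·256 + sum1 = 37·256 + 38 = 9510 = 0x2526.

2526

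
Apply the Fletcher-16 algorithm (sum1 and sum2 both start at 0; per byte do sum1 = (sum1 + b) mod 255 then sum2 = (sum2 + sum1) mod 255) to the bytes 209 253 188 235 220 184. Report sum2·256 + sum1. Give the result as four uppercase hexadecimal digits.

Running sums (mod 255):
  after byte 0 (209): sum1=209, sum2=209
  after byte 1 (253): sum1=207, sum2=161
  after byte 2 (188): sum1=140, sum2=46
  after byte 3 (235): sum1=120, sum2=166
  after byte 4 (220): sum1=85, sum2=251
  after byte 5 (184): sum1=14, sum2=10
Checksum = sum2·256 + sum1 = 10·256 + 14 = 2574 = 0x0A0E.

0A0E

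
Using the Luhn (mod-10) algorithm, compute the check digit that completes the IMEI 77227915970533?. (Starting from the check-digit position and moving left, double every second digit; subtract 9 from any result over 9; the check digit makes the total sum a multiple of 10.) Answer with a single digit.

Partial digits right→left: 3 3 5 0 7 9 5 1 9 7 2 2 7 7
Double every second digit counting from the check-digit position (so the 1st, 3rd, 5th, ... of the partial from the right).
  doubled (with −9 where >9): 6 1 5 1 9 4 5 → sum 31
  kept as-is: 3 0 9 1 7 2 7 → sum 29
Total = 31 + 29 = 60.
Check digit = (10 − (60 mod 10)) mod 10 = 0.

0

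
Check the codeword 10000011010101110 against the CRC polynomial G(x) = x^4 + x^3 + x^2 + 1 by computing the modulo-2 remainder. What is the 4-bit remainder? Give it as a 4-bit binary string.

Modulo-2 division of 10000011010101110 by 11101:
  pos 0: 10000 XOR 11101 = 01101
  pos 1: 11010 XOR 11101 = 00111
  pos 3: 11111 XOR 11101 = 00010
  pos 6: 10010 XOR 11101 = 01111
  pos 7: 11111 XOR 11101 = 00010
  pos 10: 10011 XOR 11101 = 01110
  pos 11: 11101 XOR 11101 = 00000
Remainder = 0000 (zero — the frame passes the CRC check).

0000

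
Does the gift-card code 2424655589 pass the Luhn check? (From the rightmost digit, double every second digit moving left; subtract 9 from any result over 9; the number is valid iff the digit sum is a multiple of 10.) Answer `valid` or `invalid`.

From the right, keep odd positions and double even positions (subtract 9 from any doubled value over 9):
  doubled (positions 2,4,...): 7 1 3 4 4 → sum 19
  kept (positions 1,3,...): 9 5 5 4 4 → sum 27
Total = 46.
46 mod 10 = 6, so the number is invalid.

invalid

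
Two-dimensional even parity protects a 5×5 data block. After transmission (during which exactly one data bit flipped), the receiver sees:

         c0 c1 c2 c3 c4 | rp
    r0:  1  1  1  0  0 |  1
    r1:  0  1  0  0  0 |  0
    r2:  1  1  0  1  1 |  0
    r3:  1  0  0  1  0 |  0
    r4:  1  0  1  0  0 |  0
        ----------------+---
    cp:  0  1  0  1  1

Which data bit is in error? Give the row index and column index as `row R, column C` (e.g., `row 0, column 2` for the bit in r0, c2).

row 1, column 3

Recompute each row's even parity and compare to rp:
  r0: data parity 1, sent rp 1 → ok
  r1: data parity 1, sent rp 0 → mismatch
  r2: data parity 0, sent rp 0 → ok
  r3: data parity 0, sent rp 0 → ok
  r4: data parity 0, sent rp 0 → ok
Recompute each column's even parity and compare to cp:
  c0: data parity 0, sent cp 0 → ok
  c1: data parity 1, sent cp 1 → ok
  c2: data parity 0, sent cp 0 → ok
  c3: data parity 0, sent cp 1 → mismatch
  c4: data parity 1, sent cp 1 → ok
Exactly one row (r1) and one column (c3) fail → the flipped bit is at their intersection.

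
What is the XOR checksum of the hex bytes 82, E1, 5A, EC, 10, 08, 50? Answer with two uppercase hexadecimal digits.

XOR the bytes together:
  start with 0x82
  0x82 ⊕ 0xE1 = 0x63
  0x63 ⊕ 0x5A = 0x39
  0x39 ⊕ 0xEC = 0xD5
  0xD5 ⊕ 0x10 = 0xC5
  0xC5 ⊕ 0x08 = 0xCD
  0xCD ⊕ 0x50 = 0x9D

9D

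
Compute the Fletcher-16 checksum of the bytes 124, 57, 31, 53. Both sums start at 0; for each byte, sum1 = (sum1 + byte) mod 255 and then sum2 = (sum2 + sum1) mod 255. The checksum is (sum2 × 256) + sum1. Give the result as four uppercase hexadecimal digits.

110A

Running sums (mod 255):
  after byte 0 (124): sum1=124, sum2=124
  after byte 1 (57): sum1=181, sum2=50
  after byte 2 (31): sum1=212, sum2=7
  after byte 3 (53): sum1=10, sum2=17
Checksum = sum2·256 + sum1 = 17·256 + 10 = 4362 = 0x110A.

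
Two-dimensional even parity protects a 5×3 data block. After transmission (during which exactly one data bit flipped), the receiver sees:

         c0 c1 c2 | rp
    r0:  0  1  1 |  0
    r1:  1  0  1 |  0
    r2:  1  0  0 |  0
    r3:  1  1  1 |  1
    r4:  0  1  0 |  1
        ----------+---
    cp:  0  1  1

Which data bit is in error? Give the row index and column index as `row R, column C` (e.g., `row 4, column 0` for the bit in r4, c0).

Recompute each row's even parity and compare to rp:
  r0: data parity 0, sent rp 0 → ok
  r1: data parity 0, sent rp 0 → ok
  r2: data parity 1, sent rp 0 → mismatch
  r3: data parity 1, sent rp 1 → ok
  r4: data parity 1, sent rp 1 → ok
Recompute each column's even parity and compare to cp:
  c0: data parity 1, sent cp 0 → mismatch
  c1: data parity 1, sent cp 1 → ok
  c2: data parity 1, sent cp 1 → ok
Exactly one row (r2) and one column (c0) fail → the flipped bit is at their intersection.

row 2, column 0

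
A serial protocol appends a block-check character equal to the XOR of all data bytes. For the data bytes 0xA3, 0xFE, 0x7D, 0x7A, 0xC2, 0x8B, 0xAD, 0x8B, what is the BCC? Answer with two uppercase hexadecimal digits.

XOR the bytes together:
  start with 0xA3
  0xA3 ⊕ 0xFE = 0x5D
  0x5D ⊕ 0x7D = 0x20
  0x20 ⊕ 0x7A = 0x5A
  0x5A ⊕ 0xC2 = 0x98
  0x98 ⊕ 0x8B = 0x13
  0x13 ⊕ 0xAD = 0xBE
  0xBE ⊕ 0x8B = 0x35

35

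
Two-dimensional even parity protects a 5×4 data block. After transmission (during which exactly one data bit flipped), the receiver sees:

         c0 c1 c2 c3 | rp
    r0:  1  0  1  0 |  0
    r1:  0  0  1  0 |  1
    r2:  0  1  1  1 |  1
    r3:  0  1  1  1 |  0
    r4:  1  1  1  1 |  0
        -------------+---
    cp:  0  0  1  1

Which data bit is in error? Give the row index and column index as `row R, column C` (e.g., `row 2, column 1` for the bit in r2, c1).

row 3, column 1

Recompute each row's even parity and compare to rp:
  r0: data parity 0, sent rp 0 → ok
  r1: data parity 1, sent rp 1 → ok
  r2: data parity 1, sent rp 1 → ok
  r3: data parity 1, sent rp 0 → mismatch
  r4: data parity 0, sent rp 0 → ok
Recompute each column's even parity and compare to cp:
  c0: data parity 0, sent cp 0 → ok
  c1: data parity 1, sent cp 0 → mismatch
  c2: data parity 1, sent cp 1 → ok
  c3: data parity 1, sent cp 1 → ok
Exactly one row (r3) and one column (c1) fail → the flipped bit is at their intersection.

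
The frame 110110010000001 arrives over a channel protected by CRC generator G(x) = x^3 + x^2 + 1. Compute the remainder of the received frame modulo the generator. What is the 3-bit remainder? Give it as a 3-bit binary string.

101

Modulo-2 division of 110110010000001 by 1101:
  pos 0: 1101 XOR 1101 = 0000
  pos 4: 1001 XOR 1101 = 0100
  pos 5: 1000 XOR 1101 = 0101
  pos 6: 1010 XOR 1101 = 0111
  pos 7: 1110 XOR 1101 = 0011
  pos 9: 1100 XOR 1101 = 0001
Remainder = 101 (nonzero — an error is detected).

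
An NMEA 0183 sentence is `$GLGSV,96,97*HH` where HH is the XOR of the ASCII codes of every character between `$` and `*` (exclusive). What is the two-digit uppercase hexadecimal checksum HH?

XOR the ASCII codes of the payload characters:
  'G' = 0x47 → acc = 0x47
  'L' = 0x4C → acc = 0x0B
  'G' = 0x47 → acc = 0x4C
  'S' = 0x53 → acc = 0x1F
  'V' = 0x56 → acc = 0x49
  ',' = 0x2C → acc = 0x65
  '9' = 0x39 → acc = 0x5C
  '6' = 0x36 → acc = 0x6A
  ',' = 0x2C → acc = 0x46
  '9' = 0x39 → acc = 0x7F
  '7' = 0x37 → acc = 0x48
Checksum = 0x48.

48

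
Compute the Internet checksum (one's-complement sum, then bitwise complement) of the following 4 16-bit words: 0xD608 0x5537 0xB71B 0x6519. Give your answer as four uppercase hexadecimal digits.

B88A

One's-complement addition (fold any carry out of bit 15 back into bit 0):
  0xD608 + 0x5537 = 0x12B3F → wrap carry → 0x2B40
  0x2B40 + 0xB71B = 0x0E25B
  0xE25B + 0x6519 = 0x14774 → wrap carry → 0x4775
One's-complement sum = 0x4775.
Checksum = ~0x4775 & 0xFFFF = 0xB88A.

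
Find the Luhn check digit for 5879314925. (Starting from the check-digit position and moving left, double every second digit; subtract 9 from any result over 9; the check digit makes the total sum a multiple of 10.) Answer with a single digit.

Partial digits right→left: 5 2 9 4 1 3 9 7 8 5
Double every second digit counting from the check-digit position (so the 1st, 3rd, 5th, ... of the partial from the right).
  doubled (with −9 where >9): 1 9 2 9 7 → sum 28
  kept as-is: 2 4 3 7 5 → sum 21
Total = 28 + 21 = 49.
Check digit = (10 − (49 mod 10)) mod 10 = 1.

1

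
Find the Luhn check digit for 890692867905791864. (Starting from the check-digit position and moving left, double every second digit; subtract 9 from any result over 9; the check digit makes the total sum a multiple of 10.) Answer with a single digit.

Partial digits right→left: 4 6 8 1 9 7 5 0 9 7 6 8 2 9 6 0 9 8
Double every second digit counting from the check-digit position (so the 1st, 3rd, 5th, ... of the partial from the right).
  doubled (with −9 where >9): 8 7 9 1 9 3 4 3 9 → sum 53
  kept as-is: 6 1 7 0 7 8 9 0 8 → sum 46
Total = 53 + 46 = 99.
Check digit = (10 − (99 mod 10)) mod 10 = 1.

1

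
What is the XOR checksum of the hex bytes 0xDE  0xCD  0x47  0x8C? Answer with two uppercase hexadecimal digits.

D8

XOR the bytes together:
  start with 0xDE
  0xDE ⊕ 0xCD = 0x13
  0x13 ⊕ 0x47 = 0x54
  0x54 ⊕ 0x8C = 0xD8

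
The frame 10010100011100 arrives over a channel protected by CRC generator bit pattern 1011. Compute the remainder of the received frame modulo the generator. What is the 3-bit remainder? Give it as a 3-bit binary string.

101

Modulo-2 division of 10010100011100 by 1011:
  pos 0: 1001 XOR 1011 = 0010
  pos 2: 1001 XOR 1011 = 0010
  pos 4: 1000 XOR 1011 = 0011
  pos 6: 1101 XOR 1011 = 0110
  pos 7: 1101 XOR 1011 = 0110
  pos 8: 1101 XOR 1011 = 0110
  pos 9: 1100 XOR 1011 = 0111
  pos 10: 1110 XOR 1011 = 0101
Remainder = 101 (nonzero — an error is detected).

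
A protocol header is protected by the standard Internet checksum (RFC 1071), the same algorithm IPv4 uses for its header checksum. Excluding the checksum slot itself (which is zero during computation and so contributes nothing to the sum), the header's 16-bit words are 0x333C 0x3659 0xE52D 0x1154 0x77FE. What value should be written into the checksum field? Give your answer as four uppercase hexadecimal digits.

One's-complement addition (fold any carry out of bit 15 back into bit 0):
  0x333C + 0x3659 = 0x06995
  0x6995 + 0xE52D = 0x14EC2 → wrap carry → 0x4EC3
  0x4EC3 + 0x1154 = 0x06017
  0x6017 + 0x77FE = 0x0D815
One's-complement sum = 0xD815.
Checksum = ~0xD815 & 0xFFFF = 0x27EA.

27EA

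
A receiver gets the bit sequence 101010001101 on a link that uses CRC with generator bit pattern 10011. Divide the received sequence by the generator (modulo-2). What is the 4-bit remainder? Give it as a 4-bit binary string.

0010

Modulo-2 division of 101010001101 by 10011:
  pos 0: 10101 XOR 10011 = 00110
  pos 2: 11000 XOR 10011 = 01011
  pos 3: 10110 XOR 10011 = 00101
  pos 5: 10111 XOR 10011 = 00100
  pos 7: 10001 XOR 10011 = 00010
Remainder = 0010 (nonzero — an error is detected).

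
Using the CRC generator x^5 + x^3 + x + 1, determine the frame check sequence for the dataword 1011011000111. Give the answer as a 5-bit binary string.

Append 5 zeros: 101101100011100000. Divide by 101011 (XOR where the leading bit is 1):
  pos 0: 101101 XOR 101011 = 000110
  pos 3: 110100 XOR 101011 = 011111
  pos 4: 111110 XOR 101011 = 010101
  pos 5: 101011 XOR 101011 = 000000
  pos 11: 110000 XOR 101011 = 011011
  pos 12: 110110 XOR 101011 = 011101
Remainder (last 5 bits) = 11101. This is the CRC / FCS.

11101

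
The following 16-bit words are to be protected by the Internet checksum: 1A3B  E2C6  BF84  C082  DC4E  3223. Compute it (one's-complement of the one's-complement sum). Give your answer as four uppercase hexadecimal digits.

One's-complement addition (fold any carry out of bit 15 back into bit 0):
  0x1A3B + 0xE2C6 = 0x0FD01
  0xFD01 + 0xBF84 = 0x1BC85 → wrap carry → 0xBC86
  0xBC86 + 0xC082 = 0x17D08 → wrap carry → 0x7D09
  0x7D09 + 0xDC4E = 0x15957 → wrap carry → 0x5958
  0x5958 + 0x3223 = 0x08B7B
One's-complement sum = 0x8B7B.
Checksum = ~0x8B7B & 0xFFFF = 0x7484.

7484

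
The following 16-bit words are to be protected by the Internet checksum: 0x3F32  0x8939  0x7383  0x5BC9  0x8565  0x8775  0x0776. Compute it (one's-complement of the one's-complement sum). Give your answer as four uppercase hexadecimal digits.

53F6

One's-complement addition (fold any carry out of bit 15 back into bit 0):
  0x3F32 + 0x8939 = 0x0C86B
  0xC86B + 0x7383 = 0x13BEE → wrap carry → 0x3BEF
  0x3BEF + 0x5BC9 = 0x097B8
  0x97B8 + 0x8565 = 0x11D1D → wrap carry → 0x1D1E
  0x1D1E + 0x8775 = 0x0A493
  0xA493 + 0x0776 = 0x0AC09
One's-complement sum = 0xAC09.
Checksum = ~0xAC09 & 0xFFFF = 0x53F6.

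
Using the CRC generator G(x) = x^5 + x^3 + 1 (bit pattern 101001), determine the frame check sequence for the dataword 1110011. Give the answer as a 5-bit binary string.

11010

Append 5 zeros: 111001100000. Divide by 101001 (XOR where the leading bit is 1):
  pos 0: 111001 XOR 101001 = 010000
  pos 1: 100001 XOR 101001 = 001000
  pos 3: 100000 XOR 101001 = 001001
  pos 5: 100100 XOR 101001 = 001101
Remainder (last 5 bits) = 11010. This is the CRC / FCS.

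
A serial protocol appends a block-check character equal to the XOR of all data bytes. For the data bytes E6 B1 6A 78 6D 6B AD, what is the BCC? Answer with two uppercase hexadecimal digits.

EE

XOR the bytes together:
  start with 0xE6
  0xE6 ⊕ 0xB1 = 0x57
  0x57 ⊕ 0x6A = 0x3D
  0x3D ⊕ 0x78 = 0x45
  0x45 ⊕ 0x6D = 0x28
  0x28 ⊕ 0x6B = 0x43
  0x43 ⊕ 0xAD = 0xEE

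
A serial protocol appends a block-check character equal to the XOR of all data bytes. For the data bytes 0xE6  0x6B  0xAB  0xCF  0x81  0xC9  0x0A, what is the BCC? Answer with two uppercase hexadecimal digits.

XOR the bytes together:
  start with 0xE6
  0xE6 ⊕ 0x6B = 0x8D
  0x8D ⊕ 0xAB = 0x26
  0x26 ⊕ 0xCF = 0xE9
  0xE9 ⊕ 0x81 = 0x68
  0x68 ⊕ 0xC9 = 0xA1
  0xA1 ⊕ 0x0A = 0xAB

AB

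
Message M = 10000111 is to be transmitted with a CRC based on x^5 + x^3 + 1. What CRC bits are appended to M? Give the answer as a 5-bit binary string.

Append 5 zeros: 1000011100000. Divide by 101001 (XOR where the leading bit is 1):
  pos 0: 100001 XOR 101001 = 001000
  pos 2: 100011 XOR 101001 = 001010
  pos 4: 101000 XOR 101001 = 000001
Remainder (last 5 bits) = 01000. This is the CRC / FCS.

01000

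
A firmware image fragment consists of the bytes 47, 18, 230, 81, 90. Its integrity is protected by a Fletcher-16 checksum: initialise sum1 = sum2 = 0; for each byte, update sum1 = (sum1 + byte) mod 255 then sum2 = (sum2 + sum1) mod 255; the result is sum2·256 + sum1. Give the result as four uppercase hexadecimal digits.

E5D3

Running sums (mod 255):
  after byte 0 (47): sum1=47, sum2=47
  after byte 1 (18): sum1=65, sum2=112
  after byte 2 (230): sum1=40, sum2=152
  after byte 3 (81): sum1=121, sum2=18
  after byte 4 (90): sum1=211, sum2=229
Checksum = sum2·256 + sum1 = 229·256 + 211 = 58835 = 0xE5D3.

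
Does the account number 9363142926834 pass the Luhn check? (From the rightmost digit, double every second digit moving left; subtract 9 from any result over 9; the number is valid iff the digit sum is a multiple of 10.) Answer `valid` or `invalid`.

From the right, keep odd positions and double even positions (subtract 9 from any doubled value over 9):
  doubled (positions 2,4,...): 6 3 9 8 6 6 → sum 38
  kept (positions 1,3,...): 4 8 2 2 1 6 9 → sum 32
Total = 70.
70 mod 10 = 0, so the number is valid.

valid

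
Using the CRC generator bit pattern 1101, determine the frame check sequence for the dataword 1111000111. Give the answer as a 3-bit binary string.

100

Append 3 zeros: 1111000111000. Divide by 1101 (XOR where the leading bit is 1):
  pos 0: 1111 XOR 1101 = 0010
  pos 2: 1000 XOR 1101 = 0101
  pos 3: 1010 XOR 1101 = 0111
  pos 4: 1111 XOR 1101 = 0010
  pos 6: 1011 XOR 1101 = 0110
  pos 7: 1100 XOR 1101 = 0001
Remainder (last 3 bits) = 100. This is the CRC / FCS.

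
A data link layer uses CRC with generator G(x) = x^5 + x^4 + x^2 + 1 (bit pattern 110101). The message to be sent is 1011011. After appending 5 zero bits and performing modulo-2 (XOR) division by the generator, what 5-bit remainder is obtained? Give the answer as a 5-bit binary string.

01011

Append 5 zeros: 101101100000. Divide by 110101 (XOR where the leading bit is 1):
  pos 0: 101101 XOR 110101 = 011000
  pos 1: 110001 XOR 110101 = 000100
  pos 4: 100000 XOR 110101 = 010101
  pos 5: 101010 XOR 110101 = 011111
  pos 6: 111110 XOR 110101 = 001011
Remainder (last 5 bits) = 01011. This is the CRC / FCS.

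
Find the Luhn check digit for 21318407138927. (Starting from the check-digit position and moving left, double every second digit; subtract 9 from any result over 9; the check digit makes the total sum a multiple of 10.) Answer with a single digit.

Partial digits right→left: 7 2 9 8 3 1 7 0 4 8 1 3 1 2
Double every second digit counting from the check-digit position (so the 1st, 3rd, 5th, ... of the partial from the right).
  doubled (with −9 where >9): 5 9 6 5 8 2 2 → sum 37
  kept as-is: 2 8 1 0 8 3 2 → sum 24
Total = 37 + 24 = 61.
Check digit = (10 − (61 mod 10)) mod 10 = 9.

9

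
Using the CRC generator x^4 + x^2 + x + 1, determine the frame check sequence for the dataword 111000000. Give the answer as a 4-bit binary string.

0001

Append 4 zeros: 1110000000000. Divide by 10111 (XOR where the leading bit is 1):
  pos 0: 11100 XOR 10111 = 01011
  pos 1: 10110 XOR 10111 = 00001
  pos 5: 10000 XOR 10111 = 00111
  pos 7: 11100 XOR 10111 = 01011
  pos 8: 10110 XOR 10111 = 00001
Remainder (last 4 bits) = 0001. This is the CRC / FCS.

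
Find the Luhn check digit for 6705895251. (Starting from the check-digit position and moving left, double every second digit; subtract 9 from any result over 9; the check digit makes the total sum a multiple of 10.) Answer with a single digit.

5

Partial digits right→left: 1 5 2 5 9 8 5 0 7 6
Double every second digit counting from the check-digit position (so the 1st, 3rd, 5th, ... of the partial from the right).
  doubled (with −9 where >9): 2 4 9 1 5 → sum 21
  kept as-is: 5 5 8 0 6 → sum 24
Total = 21 + 24 = 45.
Check digit = (10 − (45 mod 10)) mod 10 = 5.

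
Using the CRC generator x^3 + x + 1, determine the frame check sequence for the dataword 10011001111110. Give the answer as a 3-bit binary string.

101

Append 3 zeros: 10011001111110000. Divide by 1011 (XOR where the leading bit is 1):
  pos 0: 1001 XOR 1011 = 0010
  pos 2: 1010 XOR 1011 = 0001
  pos 5: 1011 XOR 1011 = 0000
  pos 9: 1111 XOR 1011 = 0100
  pos 10: 1000 XOR 1011 = 0011
  pos 12: 1100 XOR 1011 = 0111
  pos 13: 1110 XOR 1011 = 0101
Remainder (last 3 bits) = 101. This is the CRC / FCS.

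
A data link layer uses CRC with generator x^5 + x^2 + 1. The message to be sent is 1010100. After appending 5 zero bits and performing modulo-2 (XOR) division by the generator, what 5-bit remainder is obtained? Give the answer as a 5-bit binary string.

Append 5 zeros: 101010000000. Divide by 100101 (XOR where the leading bit is 1):
  pos 0: 101010 XOR 100101 = 001111
  pos 2: 111100 XOR 100101 = 011001
  pos 3: 110010 XOR 100101 = 010111
  pos 4: 101110 XOR 100101 = 001011
  pos 6: 101100 XOR 100101 = 001001
Remainder (last 5 bits) = 01001. This is the CRC / FCS.

01001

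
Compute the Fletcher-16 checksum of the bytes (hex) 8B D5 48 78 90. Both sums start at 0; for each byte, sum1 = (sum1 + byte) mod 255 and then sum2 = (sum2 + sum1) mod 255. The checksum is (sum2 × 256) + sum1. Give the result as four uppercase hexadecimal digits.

Running sums (mod 255):
  after byte 0 (8B): sum1=139, sum2=139
  after byte 1 (D5): sum1=97, sum2=236
  after byte 2 (48): sum1=169, sum2=150
  after byte 3 (78): sum1=34, sum2=184
  after byte 4 (90): sum1=178, sum2=107
Checksum = sum2·256 + sum1 = 107·256 + 178 = 27570 = 0x6BB2.

6BB2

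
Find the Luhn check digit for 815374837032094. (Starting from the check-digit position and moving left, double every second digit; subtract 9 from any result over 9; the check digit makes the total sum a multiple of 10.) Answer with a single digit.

Partial digits right→left: 4 9 0 2 3 0 7 3 8 4 7 3 5 1 8
Double every second digit counting from the check-digit position (so the 1st, 3rd, 5th, ... of the partial from the right).
  doubled (with −9 where >9): 8 0 6 5 7 5 1 7 → sum 39
  kept as-is: 9 2 0 3 4 3 1 → sum 22
Total = 39 + 22 = 61.
Check digit = (10 − (61 mod 10)) mod 10 = 9.

9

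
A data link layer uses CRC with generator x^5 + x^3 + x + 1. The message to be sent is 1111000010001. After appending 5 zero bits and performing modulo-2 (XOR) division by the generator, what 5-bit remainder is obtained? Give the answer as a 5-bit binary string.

Append 5 zeros: 111100001000100000. Divide by 101011 (XOR where the leading bit is 1):
  pos 0: 111100 XOR 101011 = 010111
  pos 1: 101110 XOR 101011 = 000101
  pos 4: 101010 XOR 101011 = 000001
  pos 9: 100100 XOR 101011 = 001111
  pos 11: 111100 XOR 101011 = 010111
  pos 12: 101110 XOR 101011 = 000101
Remainder (last 5 bits) = 00101. This is the CRC / FCS.

00101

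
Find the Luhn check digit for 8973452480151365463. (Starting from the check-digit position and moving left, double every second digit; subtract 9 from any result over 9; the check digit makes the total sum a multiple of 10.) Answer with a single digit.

Partial digits right→left: 3 6 4 5 6 3 1 5 1 0 8 4 2 5 4 3 7 9 8
Double every second digit counting from the check-digit position (so the 1st, 3rd, 5th, ... of the partial from the right).
  doubled (with −9 where >9): 6 8 3 2 2 7 4 8 5 7 → sum 52
  kept as-is: 6 5 3 5 0 4 5 3 9 → sum 40
Total = 52 + 40 = 92.
Check digit = (10 − (92 mod 10)) mod 10 = 8.

8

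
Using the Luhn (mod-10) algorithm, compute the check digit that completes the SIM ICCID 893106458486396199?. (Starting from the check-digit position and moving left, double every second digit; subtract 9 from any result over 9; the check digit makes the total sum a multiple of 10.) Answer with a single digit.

Partial digits right→left: 9 9 1 6 9 3 6 8 4 8 5 4 6 0 1 3 9 8
Double every second digit counting from the check-digit position (so the 1st, 3rd, 5th, ... of the partial from the right).
  doubled (with −9 where >9): 9 2 9 3 8 1 3 2 9 → sum 46
  kept as-is: 9 6 3 8 8 4 0 3 8 → sum 49
Total = 46 + 49 = 95.
Check digit = (10 − (95 mod 10)) mod 10 = 5.

5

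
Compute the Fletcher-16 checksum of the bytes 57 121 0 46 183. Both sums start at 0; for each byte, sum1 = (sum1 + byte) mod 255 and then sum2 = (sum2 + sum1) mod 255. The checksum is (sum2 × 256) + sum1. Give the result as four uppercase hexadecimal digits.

1898

Running sums (mod 255):
  after byte 0 (57): sum1=57, sum2=57
  after byte 1 (121): sum1=178, sum2=235
  after byte 2 (0): sum1=178, sum2=158
  after byte 3 (46): sum1=224, sum2=127
  after byte 4 (183): sum1=152, sum2=24
Checksum = sum2·256 + sum1 = 24·256 + 152 = 6296 = 0x1898.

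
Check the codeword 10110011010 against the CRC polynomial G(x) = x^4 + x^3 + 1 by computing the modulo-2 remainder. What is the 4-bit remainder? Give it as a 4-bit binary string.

0000

Modulo-2 division of 10110011010 by 11001:
  pos 0: 10110 XOR 11001 = 01111
  pos 1: 11110 XOR 11001 = 00111
  pos 3: 11111 XOR 11001 = 00110
  pos 5: 11001 XOR 11001 = 00000
Remainder = 0000 (zero — the frame passes the CRC check).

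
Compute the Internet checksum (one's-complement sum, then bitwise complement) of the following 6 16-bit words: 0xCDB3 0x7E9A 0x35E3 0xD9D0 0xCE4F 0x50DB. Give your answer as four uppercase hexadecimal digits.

One's-complement addition (fold any carry out of bit 15 back into bit 0):
  0xCDB3 + 0x7E9A = 0x14C4D → wrap carry → 0x4C4E
  0x4C4E + 0x35E3 = 0x08231
  0x8231 + 0xD9D0 = 0x15C01 → wrap carry → 0x5C02
  0x5C02 + 0xCE4F = 0x12A51 → wrap carry → 0x2A52
  0x2A52 + 0x50DB = 0x07B2D
One's-complement sum = 0x7B2D.
Checksum = ~0x7B2D & 0xFFFF = 0x84D2.

84D2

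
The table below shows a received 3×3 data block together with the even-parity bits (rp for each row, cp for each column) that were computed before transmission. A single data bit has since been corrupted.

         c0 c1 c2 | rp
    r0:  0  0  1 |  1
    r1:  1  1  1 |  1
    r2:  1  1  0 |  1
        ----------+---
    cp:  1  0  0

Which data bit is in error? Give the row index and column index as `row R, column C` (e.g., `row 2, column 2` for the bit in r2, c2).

row 2, column 0

Recompute each row's even parity and compare to rp:
  r0: data parity 1, sent rp 1 → ok
  r1: data parity 1, sent rp 1 → ok
  r2: data parity 0, sent rp 1 → mismatch
Recompute each column's even parity and compare to cp:
  c0: data parity 0, sent cp 1 → mismatch
  c1: data parity 0, sent cp 0 → ok
  c2: data parity 0, sent cp 0 → ok
Exactly one row (r2) and one column (c0) fail → the flipped bit is at their intersection.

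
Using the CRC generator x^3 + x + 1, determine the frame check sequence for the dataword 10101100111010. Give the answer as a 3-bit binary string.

100

Append 3 zeros: 10101100111010000. Divide by 1011 (XOR where the leading bit is 1):
  pos 0: 1010 XOR 1011 = 0001
  pos 3: 1110 XOR 1011 = 0101
  pos 4: 1010 XOR 1011 = 0001
  pos 7: 1111 XOR 1011 = 0100
  pos 8: 1000 XOR 1011 = 0011
  pos 10: 1110 XOR 1011 = 0101
  pos 11: 1010 XOR 1011 = 0001
Remainder (last 3 bits) = 100. This is the CRC / FCS.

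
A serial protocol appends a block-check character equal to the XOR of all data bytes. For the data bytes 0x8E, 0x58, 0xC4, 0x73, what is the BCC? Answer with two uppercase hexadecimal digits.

61

XOR the bytes together:
  start with 0x8E
  0x8E ⊕ 0x58 = 0xD6
  0xD6 ⊕ 0xC4 = 0x12
  0x12 ⊕ 0x73 = 0x61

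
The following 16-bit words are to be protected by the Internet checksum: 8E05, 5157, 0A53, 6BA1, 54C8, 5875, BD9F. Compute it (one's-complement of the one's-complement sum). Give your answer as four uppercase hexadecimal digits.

3FD1

One's-complement addition (fold any carry out of bit 15 back into bit 0):
  0x8E05 + 0x5157 = 0x0DF5C
  0xDF5C + 0x0A53 = 0x0E9AF
  0xE9AF + 0x6BA1 = 0x15550 → wrap carry → 0x5551
  0x5551 + 0x54C8 = 0x0AA19
  0xAA19 + 0x5875 = 0x1028E → wrap carry → 0x028F
  0x028F + 0xBD9F = 0x0C02E
One's-complement sum = 0xC02E.
Checksum = ~0xC02E & 0xFFFF = 0x3FD1.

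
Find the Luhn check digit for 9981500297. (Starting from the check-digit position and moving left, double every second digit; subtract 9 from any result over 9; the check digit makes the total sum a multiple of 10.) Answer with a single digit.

Partial digits right→left: 7 9 2 0 0 5 1 8 9 9
Double every second digit counting from the check-digit position (so the 1st, 3rd, 5th, ... of the partial from the right).
  doubled (with −9 where >9): 5 4 0 2 9 → sum 20
  kept as-is: 9 0 5 8 9 → sum 31
Total = 20 + 31 = 51.
Check digit = (10 − (51 mod 10)) mod 10 = 9.

9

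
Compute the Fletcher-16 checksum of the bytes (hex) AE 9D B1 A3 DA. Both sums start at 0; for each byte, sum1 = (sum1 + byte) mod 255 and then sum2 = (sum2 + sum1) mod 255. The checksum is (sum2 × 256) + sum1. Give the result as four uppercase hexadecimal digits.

177C

Running sums (mod 255):
  after byte 0 (AE): sum1=174, sum2=174
  after byte 1 (9D): sum1=76, sum2=250
  after byte 2 (B1): sum1=253, sum2=248
  after byte 3 (A3): sum1=161, sum2=154
  after byte 4 (DA): sum1=124, sum2=23
Checksum = sum2·256 + sum1 = 23·256 + 124 = 6012 = 0x177C.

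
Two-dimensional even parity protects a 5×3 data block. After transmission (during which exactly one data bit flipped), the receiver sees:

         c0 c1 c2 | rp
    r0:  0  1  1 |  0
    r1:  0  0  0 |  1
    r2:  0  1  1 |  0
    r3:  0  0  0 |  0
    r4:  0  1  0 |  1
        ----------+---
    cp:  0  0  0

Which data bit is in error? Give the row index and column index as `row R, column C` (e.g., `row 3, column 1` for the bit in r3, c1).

Recompute each row's even parity and compare to rp:
  r0: data parity 0, sent rp 0 → ok
  r1: data parity 0, sent rp 1 → mismatch
  r2: data parity 0, sent rp 0 → ok
  r3: data parity 0, sent rp 0 → ok
  r4: data parity 1, sent rp 1 → ok
Recompute each column's even parity and compare to cp:
  c0: data parity 0, sent cp 0 → ok
  c1: data parity 1, sent cp 0 → mismatch
  c2: data parity 0, sent cp 0 → ok
Exactly one row (r1) and one column (c1) fail → the flipped bit is at their intersection.

row 1, column 1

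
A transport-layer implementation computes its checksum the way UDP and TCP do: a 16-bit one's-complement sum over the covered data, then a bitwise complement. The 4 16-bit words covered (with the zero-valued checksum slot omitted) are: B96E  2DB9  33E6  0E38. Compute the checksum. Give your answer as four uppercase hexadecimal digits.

One's-complement addition (fold any carry out of bit 15 back into bit 0):
  0xB96E + 0x2DB9 = 0x0E727
  0xE727 + 0x33E6 = 0x11B0D → wrap carry → 0x1B0E
  0x1B0E + 0x0E38 = 0x02946
One's-complement sum = 0x2946.
Checksum = ~0x2946 & 0xFFFF = 0xD6B9.

D6B9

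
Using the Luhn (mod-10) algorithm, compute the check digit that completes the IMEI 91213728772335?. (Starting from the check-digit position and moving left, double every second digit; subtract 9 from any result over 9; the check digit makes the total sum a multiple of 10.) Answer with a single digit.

4

Partial digits right→left: 5 3 3 2 7 7 8 2 7 3 1 2 1 9
Double every second digit counting from the check-digit position (so the 1st, 3rd, 5th, ... of the partial from the right).
  doubled (with −9 where >9): 1 6 5 7 5 2 2 → sum 28
  kept as-is: 3 2 7 2 3 2 9 → sum 28
Total = 28 + 28 = 56.
Check digit = (10 − (56 mod 10)) mod 10 = 4.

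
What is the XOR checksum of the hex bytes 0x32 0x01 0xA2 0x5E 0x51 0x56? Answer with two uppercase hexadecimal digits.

XOR the bytes together:
  start with 0x32
  0x32 ⊕ 0x01 = 0x33
  0x33 ⊕ 0xA2 = 0x91
  0x91 ⊕ 0x5E = 0xCF
  0xCF ⊕ 0x51 = 0x9E
  0x9E ⊕ 0x56 = 0xC8

C8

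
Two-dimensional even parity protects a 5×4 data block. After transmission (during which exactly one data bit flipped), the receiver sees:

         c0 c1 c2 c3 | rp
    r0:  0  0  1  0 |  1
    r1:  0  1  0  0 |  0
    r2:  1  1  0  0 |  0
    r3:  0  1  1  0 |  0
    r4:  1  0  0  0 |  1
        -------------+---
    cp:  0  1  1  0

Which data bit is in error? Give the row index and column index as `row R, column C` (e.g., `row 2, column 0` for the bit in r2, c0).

row 1, column 2

Recompute each row's even parity and compare to rp:
  r0: data parity 1, sent rp 1 → ok
  r1: data parity 1, sent rp 0 → mismatch
  r2: data parity 0, sent rp 0 → ok
  r3: data parity 0, sent rp 0 → ok
  r4: data parity 1, sent rp 1 → ok
Recompute each column's even parity and compare to cp:
  c0: data parity 0, sent cp 0 → ok
  c1: data parity 1, sent cp 1 → ok
  c2: data parity 0, sent cp 1 → mismatch
  c3: data parity 0, sent cp 0 → ok
Exactly one row (r1) and one column (c2) fail → the flipped bit is at their intersection.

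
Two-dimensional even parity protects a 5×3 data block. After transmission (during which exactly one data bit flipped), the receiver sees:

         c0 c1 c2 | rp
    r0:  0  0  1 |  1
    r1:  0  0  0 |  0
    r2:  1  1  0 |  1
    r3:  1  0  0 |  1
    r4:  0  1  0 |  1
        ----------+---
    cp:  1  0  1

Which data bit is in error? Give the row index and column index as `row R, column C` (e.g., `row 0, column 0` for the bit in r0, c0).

row 2, column 0

Recompute each row's even parity and compare to rp:
  r0: data parity 1, sent rp 1 → ok
  r1: data parity 0, sent rp 0 → ok
  r2: data parity 0, sent rp 1 → mismatch
  r3: data parity 1, sent rp 1 → ok
  r4: data parity 1, sent rp 1 → ok
Recompute each column's even parity and compare to cp:
  c0: data parity 0, sent cp 1 → mismatch
  c1: data parity 0, sent cp 0 → ok
  c2: data parity 1, sent cp 1 → ok
Exactly one row (r2) and one column (c0) fail → the flipped bit is at their intersection.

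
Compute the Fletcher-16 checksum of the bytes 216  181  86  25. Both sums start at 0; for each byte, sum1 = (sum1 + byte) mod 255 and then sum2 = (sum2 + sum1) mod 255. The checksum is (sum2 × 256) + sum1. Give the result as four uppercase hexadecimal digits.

4AFD

Running sums (mod 255):
  after byte 0 (216): sum1=216, sum2=216
  after byte 1 (181): sum1=142, sum2=103
  after byte 2 (86): sum1=228, sum2=76
  after byte 3 (25): sum1=253, sum2=74
Checksum = sum2·256 + sum1 = 74·256 + 253 = 19197 = 0x4AFD.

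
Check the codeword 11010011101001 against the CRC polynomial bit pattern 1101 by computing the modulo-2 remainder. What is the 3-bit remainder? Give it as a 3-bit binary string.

000

Modulo-2 division of 11010011101001 by 1101:
  pos 0: 1101 XOR 1101 = 0000
  pos 6: 1110 XOR 1101 = 0011
  pos 8: 1110 XOR 1101 = 0011
  pos 10: 1101 XOR 1101 = 0000
Remainder = 000 (zero — the frame passes the CRC check).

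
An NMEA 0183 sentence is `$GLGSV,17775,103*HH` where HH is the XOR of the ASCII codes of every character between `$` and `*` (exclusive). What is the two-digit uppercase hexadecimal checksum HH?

48

XOR the ASCII codes of the payload characters:
  'G' = 0x47 → acc = 0x47
  'L' = 0x4C → acc = 0x0B
  'G' = 0x47 → acc = 0x4C
  'S' = 0x53 → acc = 0x1F
  'V' = 0x56 → acc = 0x49
  ',' = 0x2C → acc = 0x65
  '1' = 0x31 → acc = 0x54
  '7' = 0x37 → acc = 0x63
  '7' = 0x37 → acc = 0x54
  '7' = 0x37 → acc = 0x63
  '5' = 0x35 → acc = 0x56
  ',' = 0x2C → acc = 0x7A
  '1' = 0x31 → acc = 0x4B
  '0' = 0x30 → acc = 0x7B
  '3' = 0x33 → acc = 0x48
Checksum = 0x48.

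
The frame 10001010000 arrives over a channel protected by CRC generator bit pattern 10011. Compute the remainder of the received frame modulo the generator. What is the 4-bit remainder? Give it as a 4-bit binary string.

1000

Modulo-2 division of 10001010000 by 10011:
  pos 0: 10001 XOR 10011 = 00010
  pos 3: 10010 XOR 10011 = 00001
Remainder = 1000 (nonzero — an error is detected).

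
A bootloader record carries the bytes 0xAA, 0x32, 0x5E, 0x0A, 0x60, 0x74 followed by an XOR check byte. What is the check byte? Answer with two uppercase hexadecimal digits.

D8

XOR the bytes together:
  start with 0xAA
  0xAA ⊕ 0x32 = 0x98
  0x98 ⊕ 0x5E = 0xC6
  0xC6 ⊕ 0x0A = 0xCC
  0xCC ⊕ 0x60 = 0xAC
  0xAC ⊕ 0x74 = 0xD8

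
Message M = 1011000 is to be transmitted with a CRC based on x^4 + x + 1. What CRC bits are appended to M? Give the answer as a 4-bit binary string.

1001

Append 4 zeros: 10110000000. Divide by 10011 (XOR where the leading bit is 1):
  pos 0: 10110 XOR 10011 = 00101
  pos 2: 10100 XOR 10011 = 00111
  pos 4: 11100 XOR 10011 = 01111
  pos 5: 11110 XOR 10011 = 01101
  pos 6: 11010 XOR 10011 = 01001
Remainder (last 4 bits) = 1001. This is the CRC / FCS.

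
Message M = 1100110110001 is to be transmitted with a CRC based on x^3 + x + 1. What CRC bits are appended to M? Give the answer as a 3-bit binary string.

Append 3 zeros: 1100110110001000. Divide by 1011 (XOR where the leading bit is 1):
  pos 0: 1100 XOR 1011 = 0111
  pos 1: 1111 XOR 1011 = 0100
  pos 2: 1001 XOR 1011 = 0010
  pos 4: 1001 XOR 1011 = 0010
  pos 6: 1010 XOR 1011 = 0001
  pos 9: 1001 XOR 1011 = 0010
  pos 11: 1000 XOR 1011 = 0011
Remainder (last 3 bits) = 110. This is the CRC / FCS.

110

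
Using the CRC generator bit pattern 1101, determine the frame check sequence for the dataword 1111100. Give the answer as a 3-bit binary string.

010

Append 3 zeros: 1111100000. Divide by 1101 (XOR where the leading bit is 1):
  pos 0: 1111 XOR 1101 = 0010
  pos 2: 1010 XOR 1101 = 0111
  pos 3: 1110 XOR 1101 = 0011
  pos 5: 1100 XOR 1101 = 0001
Remainder (last 3 bits) = 010. This is the CRC / FCS.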